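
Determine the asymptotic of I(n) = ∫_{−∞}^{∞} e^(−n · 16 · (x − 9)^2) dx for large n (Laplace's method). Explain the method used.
I(n) = sqrt(π/(16n))

Here φ(x) = 16 · (x − 9)^2 has its unique minimum at x* = 9 with φ(x*) = 0 and φ''(x*) = 32. Laplace's method gives
  I(n) ~ e^(−n φ(x*)) · sqrt(2π / (n · φ''(x*))) = sqrt(2π / (32n)) = sqrt(π/(16n)).
This is exact: substituting u = (x − 9)·sqrt(16n) gives I(n) = (1/sqrt(16n)) ∫_{−∞}^{∞} e^(−u^2) du = sqrt(π/(16n)).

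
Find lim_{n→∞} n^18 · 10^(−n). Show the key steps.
lim = 0

Exponentials with base > 1 dominate every fixed polynomial: for any fixed c, n^c / 10^n → 0 as n → ∞ (e.g. by the ratio test, or by writing 10^n = e^(n ln 10) and noting e^(n ln 10) / n^c → ∞). Hence n^18 · 10^(−n) = n^18 / 10^n → 0.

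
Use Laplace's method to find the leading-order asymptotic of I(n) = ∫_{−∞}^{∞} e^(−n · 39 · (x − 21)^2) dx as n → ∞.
I(n) = sqrt(π/(39n))

Here φ(x) = 39 · (x − 21)^2 has its unique minimum at x* = 21 with φ(x*) = 0 and φ''(x*) = 78. Laplace's method gives
  I(n) ~ e^(−n φ(x*)) · sqrt(2π / (n · φ''(x*))) = sqrt(2π / (78n)) = sqrt(π/(39n)).
This is exact: substituting u = (x − 21)·sqrt(39n) gives I(n) = (1/sqrt(39n)) ∫_{−∞}^{∞} e^(−u^2) du = sqrt(π/(39n)).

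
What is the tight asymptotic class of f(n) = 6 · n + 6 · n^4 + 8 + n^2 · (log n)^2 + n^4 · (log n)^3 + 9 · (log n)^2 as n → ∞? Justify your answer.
f(n) ∈ Θ(n^4 · (log n)^3)

Compare the terms by growth order. For large n, n^a · (log n)^b dominates n^a' · (log n)^b' iff a > a', or (a = a' and b > b'). Ranking the 6 terms shows the dominant one is n^4 · (log n)^3. Hence f(n) ∈ Θ(n^4 · (log n)^3).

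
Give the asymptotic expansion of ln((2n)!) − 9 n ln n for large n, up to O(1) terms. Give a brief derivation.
ln((2n)!) − 9 n ln n = −7 n ln n + 2(ln 2 − 1) n + (1/2) ln(2π·2n) + O(1/n)

Stirling: ln((2n)!) = 2n ln(2n) − 2n + (1/2) ln(2π·2n) + O(1/n).
Expand 2n ln(2n) = 2n (ln n + ln 2) = 2n ln n + 2n ln 2.
Subtract 9n ln n: leading term is (2 − 9) n ln n = −7 n ln n. The next term is 2n ln 2 − 2n = 2(ln 2 − 1) n. Then the (1/2) ln(2π·2n) correction.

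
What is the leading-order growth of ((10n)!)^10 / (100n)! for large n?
((10n)!)^10/(100n)! ~ ((2π·10n)^(9/2) / sqrt(10)) · 10^(−10·10n)  →  0

Write N = 10n. Stirling: N! ~ sqrt(2π N)(N/e)^N and (10N)! ~ sqrt(2π·10N)·(10N/e)^(10N).
  (N!)^10/(10N)! ~ (2π N)^(10/2) (N/e)^(10N) / [sqrt(2π·10N) (10N/e)^(10N)]
     = (2π N)^(10/2) / sqrt(2π·10N) · (N/(10N))^(10N)
     = (2π N)^((10−1)/2) / sqrt(10) · 10^(−10N).
Since 10^10 > 1, the factor 10^(−10N) decays exponentially, so the ratio → 0. Substituting N = 10n gives the stated form.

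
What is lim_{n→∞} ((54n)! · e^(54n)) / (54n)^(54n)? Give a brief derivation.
lim = ∞

Stirling: (54n)! ~ sqrt(2π·54n) · (54n/e)^(54n). Hence
  (54n)! · e^(54n) / (54n)^(54n) ~ sqrt(2π·54n) = sqrt(2π·54) · sqrt(n) → ∞.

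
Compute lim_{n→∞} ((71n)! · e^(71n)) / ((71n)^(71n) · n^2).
lim = 0

Stirling: (71n)! ~ sqrt(2π·71n) · (71n/e)^(71n). Hence
  (71n)! · e^(71n) / (71n)^(71n) ~ sqrt(2π·71n).
Dividing by n^2: sqrt(2π·71n) / n^2 = sqrt(2π·71) · n^((1−4)/2), so the expression behaves like sqrt(2π·71) · n^((1−4)/2) → 0.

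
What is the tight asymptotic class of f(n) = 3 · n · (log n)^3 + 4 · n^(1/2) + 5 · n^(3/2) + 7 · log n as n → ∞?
f(n) ∈ Θ(n^(3/2))

Compare the terms by growth order. For large n, n^a · (log n)^b dominates n^a' · (log n)^b' iff a > a', or (a = a' and b > b'). Ranking the 4 terms shows the dominant one is 5 · n^(3/2). Hence f(n) ∈ Θ(n^(3/2)).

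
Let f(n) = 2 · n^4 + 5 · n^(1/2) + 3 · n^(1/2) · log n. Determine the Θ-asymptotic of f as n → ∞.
f(n) ∈ Θ(n^4)

Compare the terms by growth order. For large n, n^a · (log n)^b dominates n^a' · (log n)^b' iff a > a', or (a = a' and b > b'). Ranking the 3 terms shows the dominant one is 2 · n^4. Hence f(n) ∈ Θ(n^4).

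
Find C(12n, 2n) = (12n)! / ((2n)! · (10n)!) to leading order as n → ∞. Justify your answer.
C(12n, 2n) ~ (46656/3125)^(2n) · sqrt(3/(5π·2n))

Write N = 2n. Apply Stirling to each factorial:
  (6N)! ~ sqrt(2π·6N) · (6N/e)^(6N),
  N! ~ sqrt(2π N) · (N/e)^N,
  (5N)! ~ sqrt(2π·5N) · (5N/e)^(5N).
The exponential factors combine to (6N)^(6N) / (N^N · (5N)^(5N)) = 6^(6N)/5^(5N) = (6^6/5^5)^N = (46656/3125)^N.
The square-root prefactors combine to sqrt(2π·6N) / (sqrt(2π N)·sqrt(2π·5N)) = sqrt(6 / (2π·5·N)) = sqrt(3/(5π·2n)).
Substituting N = 2n: C(12n, 2n) ~ (46656/3125)^(2n) · sqrt(3/(5π·2n)).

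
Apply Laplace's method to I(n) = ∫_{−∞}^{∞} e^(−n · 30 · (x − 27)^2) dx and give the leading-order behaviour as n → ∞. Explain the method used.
I(n) = sqrt(π/(30n))

Here φ(x) = 30 · (x − 27)^2 has its unique minimum at x* = 27 with φ(x*) = 0 and φ''(x*) = 60. Laplace's method gives
  I(n) ~ e^(−n φ(x*)) · sqrt(2π / (n · φ''(x*))) = sqrt(2π / (60n)) = sqrt(π/(30n)).
This is exact: substituting u = (x − 27)·sqrt(30n) gives I(n) = (1/sqrt(30n)) ∫_{−∞}^{∞} e^(−u^2) du = sqrt(π/(30n)).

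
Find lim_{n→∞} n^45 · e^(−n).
lim = 0

Exponentials with base > 1 dominate every fixed polynomial: for any fixed c, n^c / e^n → 0 as n → ∞ (e.g. by the ratio test, or since e^n grows faster than any power of n). Hence n^45 · e^(−n) = n^45 / e^n → 0.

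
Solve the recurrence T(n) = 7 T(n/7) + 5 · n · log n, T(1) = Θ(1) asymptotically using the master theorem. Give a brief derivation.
T(n) = Θ(n · (log n)^2)

Here log_7 7 = 1 and f(n) = 5 · n · log n = Θ(n^(log_7 7) · (log n)^1). This is the extended Case 2 of the master theorem (f matches the critical exponent up to log factors), giving T(n) = Θ(n^(log_7 7) · (log n)^(1+1)) = Θ(n · (log n)^2).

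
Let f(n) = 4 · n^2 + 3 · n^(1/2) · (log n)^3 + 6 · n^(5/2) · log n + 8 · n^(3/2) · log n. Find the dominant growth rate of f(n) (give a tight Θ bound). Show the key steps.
f(n) ∈ Θ(n^(5/2) · log n)

Compare the terms by growth order. For large n, n^a · (log n)^b dominates n^a' · (log n)^b' iff a > a', or (a = a' and b > b'). Ranking the 4 terms shows the dominant one is 6 · n^(5/2) · log n. Hence f(n) ∈ Θ(n^(5/2) · log n).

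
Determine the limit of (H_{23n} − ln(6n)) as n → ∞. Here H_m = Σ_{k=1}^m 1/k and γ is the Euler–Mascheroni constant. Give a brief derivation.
lim = ln(23/6) + γ

By Euler-Maclaurin, H_m = ln m + γ + O(1/m). So
  H_{23n} − ln(6n) = ln(23n) + γ − ln(6n) + O(1/n)
                       = ln(23/6) + γ + O(1/n).
Hence the limit is ln(23/6) + γ.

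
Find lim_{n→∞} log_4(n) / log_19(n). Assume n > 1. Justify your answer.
lim = ln(19) / ln(4) = log_4(19)

Change of base: log_4(n) = ln n / ln 4 and log_19(n) = ln n / ln 19. The ratio is (ln n / ln 4) · (ln 19 / ln n) = ln 19 / ln 4, a constant independent of n. So the limit is ln 19 / ln 4 = log_4(19).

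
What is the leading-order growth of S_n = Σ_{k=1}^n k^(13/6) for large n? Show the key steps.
S_n ~ (6/19) · n^(19/6)

Integral comparison: Σ_{k=1}^n k^(13/6) = ∫_0^n x^(13/6) dx + O(n^(13/6)). The integral is n^(1 + 13/6) / (1 + 13/6) = n^((13+6)/6) / ((13+6)/6) = (6/19) · n^(19/6).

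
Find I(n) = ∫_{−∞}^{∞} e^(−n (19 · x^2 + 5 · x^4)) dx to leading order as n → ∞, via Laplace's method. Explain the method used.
I(n) ~ sqrt(π/(19n))

φ(x) = 19 · x^2 + 5 · x^4 has its unique global minimum at x* = 0 (since φ'(x) = 38x + 20x^3 = 0 only at x = 0 for real x with both coefficients positive, and φ → ∞ as |x| → ∞). At x* = 0, φ(0) = 0 and φ''(0) = 38. Laplace's method then gives
  I(n) ~ sqrt(2π / (n · φ''(0))) · e^(−n φ(0)) = sqrt(2π / (38n)) = sqrt(π/(19n)).
The 5 · x^4 term contributes only at subleading order (an O(1/n) relative correction).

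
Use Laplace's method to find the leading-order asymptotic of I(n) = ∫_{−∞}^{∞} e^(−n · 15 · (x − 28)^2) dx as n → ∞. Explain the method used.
I(n) = sqrt(π/(15n))

Here φ(x) = 15 · (x − 28)^2 has its unique minimum at x* = 28 with φ(x*) = 0 and φ''(x*) = 30. Laplace's method gives
  I(n) ~ e^(−n φ(x*)) · sqrt(2π / (n · φ''(x*))) = sqrt(2π / (30n)) = sqrt(π/(15n)).
This is exact: substituting u = (x − 28)·sqrt(15n) gives I(n) = (1/sqrt(15n)) ∫_{−∞}^{∞} e^(−u^2) du = sqrt(π/(15n)).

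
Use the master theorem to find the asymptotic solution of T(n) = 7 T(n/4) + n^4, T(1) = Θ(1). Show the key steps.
T(n) = Θ(n^4)

log_4 7 ≈ 1.404. f(n) = n^4 dominates n^(log_4 7) since 4 > 1.404, and the regularity condition a·f(n/b) = 7·(n/4)^4 = (7/256)·n^4 ≤ c·f(n) holds with c = 7/256 ≈ 0.0273 < 1. So this is Case 3: T(n) = Θ(f(n)) = Θ(n^4).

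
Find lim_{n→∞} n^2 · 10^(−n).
lim = 0

Exponentials with base > 1 dominate every fixed polynomial: for any fixed c, n^c / 10^n → 0 as n → ∞ (e.g. by the ratio test, or by writing 10^n = e^(n ln 10) and noting e^(n ln 10) / n^c → ∞). Hence n^2 · 10^(−n) = n^2 / 10^n → 0.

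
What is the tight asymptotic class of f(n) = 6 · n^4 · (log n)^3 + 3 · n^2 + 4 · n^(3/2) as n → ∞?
f(n) ∈ Θ(n^4 · (log n)^3)

Compare the terms by growth order. For large n, n^a · (log n)^b dominates n^a' · (log n)^b' iff a > a', or (a = a' and b > b'). Ranking the 3 terms shows the dominant one is 6 · n^4 · (log n)^3. Hence f(n) ∈ Θ(n^4 · (log n)^3).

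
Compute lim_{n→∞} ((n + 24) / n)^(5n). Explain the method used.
lim = e^120

Rewrite as (1 + 24/n)^(5n). By the standard limit (1 + x/n)^n → e^x, we have (1 + 24/n)^n → e^24, and raising to the 5th power gives e^120.
More precisely, ln[(1 + 24/n)^(5n)] = 5n · ln(1 + 24/n) = 5n · (24/n + O(1/n^2)) = 120 + O(1/n) → 120.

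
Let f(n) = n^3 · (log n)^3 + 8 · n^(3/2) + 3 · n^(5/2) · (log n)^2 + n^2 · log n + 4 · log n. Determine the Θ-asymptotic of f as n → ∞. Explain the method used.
f(n) ∈ Θ(n^3 · (log n)^3)

Compare the terms by growth order. For large n, n^a · (log n)^b dominates n^a' · (log n)^b' iff a > a', or (a = a' and b > b'). Ranking the 5 terms shows the dominant one is n^3 · (log n)^3. Hence f(n) ∈ Θ(n^3 · (log n)^3).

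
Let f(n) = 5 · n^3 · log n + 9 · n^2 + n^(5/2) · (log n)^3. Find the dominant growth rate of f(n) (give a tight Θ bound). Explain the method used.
f(n) ∈ Θ(n^3 · log n)

Compare the terms by growth order. For large n, n^a · (log n)^b dominates n^a' · (log n)^b' iff a > a', or (a = a' and b > b'). Ranking the 3 terms shows the dominant one is 5 · n^3 · log n. Hence f(n) ∈ Θ(n^3 · log n).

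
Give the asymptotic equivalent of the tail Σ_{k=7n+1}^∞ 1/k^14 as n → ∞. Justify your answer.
Σ_{k>7n} 1/k^14 ~ 1/(13 · (7n)^13)

Compare to the integral: ∫_{7n}^∞ x^(−14) dx = [−x^(−13)/13]_{7n}^∞ = 1/((14−1)·(7n)^13). Euler-Maclaurin then gives
  Σ_{k>7n} 1/k^14 = ∫_{7n}^∞ dx/x^14 − 1/(2·(7n)^14) + O(1/(7n)^15).
(Equivalently this is ζ(14) − Σ_{k≤7n} 1/k^14.)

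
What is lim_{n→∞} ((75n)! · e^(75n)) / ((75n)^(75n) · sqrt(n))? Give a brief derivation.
lim = sqrt(2π·75)

Stirling: (75n)! ~ sqrt(2π·75n) · (75n/e)^(75n). Hence
  (75n)! · e^(75n) / (75n)^(75n) ~ sqrt(2π·75n).
Dividing by sqrt(n): sqrt(2π·75n) / sqrt(n) = sqrt(2π·75) · n^((1−1)/2), so the limit is sqrt(2π·75).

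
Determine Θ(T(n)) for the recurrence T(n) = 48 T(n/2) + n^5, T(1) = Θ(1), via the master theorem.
T(n) = Θ(n^(log_2 48))

Master theorem: compare f(n) = n^5 to n^(log_2 48) where log_2 48 ≈ 5.585. Since 5 < log_2 48, we have f(n) = O(n^(log_2 48 − ε)) for some ε > 0 — Case 1. Hence T(n) = Θ(n^(log_2 48)).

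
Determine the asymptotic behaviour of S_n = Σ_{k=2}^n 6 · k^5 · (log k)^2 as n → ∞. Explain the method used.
S_n ~ n^6 · (log n)^2

By integral comparison, S_n = ∫_1^n 6 · x^5 · (log x)^2 dx + O(n^5 · (log n)^2). For the integral, the leading term of ∫_1^n x^5 (log x)^2 dx is n^6/6 · (log n)^2 (by repeated integration by parts; each step lowers the log-exponent and produces a relatively O(1/log n) correction). Hence S_n ~ n^6 · (log n)^2.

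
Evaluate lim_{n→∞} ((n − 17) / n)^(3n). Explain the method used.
lim = e^(−51)

Rewrite as (1 − 17/n)^(3n). By the standard limit (1 + x/n)^n → e^x, we have (1 − 17/n)^n → e^(−17), and raising to the 3rd power gives e^(−51).
More precisely, ln[(1 − 17/n)^(3n)] = 3n · ln(1 − 17/n) = 3n · (-17/n + O(1/n^2)) = -51 + O(1/n) → -51.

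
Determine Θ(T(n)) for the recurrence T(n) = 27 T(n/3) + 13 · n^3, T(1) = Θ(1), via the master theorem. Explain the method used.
T(n) = Θ(n^3 log n)

log_3 27 = 3, and f(n) = 13 · n^3 = Θ(n^(log_3 27)). This is Case 2 of the master theorem: T(n) = Θ(f(n) · log n) = Θ(n^3 log n).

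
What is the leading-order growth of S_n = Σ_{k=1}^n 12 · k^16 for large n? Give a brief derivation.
S_n ~ 12 · n^17 / 17

By integral comparison (Euler-Maclaurin), Σ_{k=1}^n 12 · k^16 = 12 · ∫_0^n x^16 dx + O(n^16) = 12 · n^17/17 + O(n^16). (Equivalently, Faulhaber's formula gives the same leading term.)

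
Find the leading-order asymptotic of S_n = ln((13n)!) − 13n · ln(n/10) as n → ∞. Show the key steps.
S_n ~ 13n · (ln 130 − 1) + O(ln n)

Stirling: ln((13n)!) = 13n ln(13n) − 13n + O(ln n).
  S_n = 13n ln(13n) − 13n − 13n ln(n/10) + O(ln n)
      = 13n ln(13n) − 13n ln n + 13n ln 10 − 13n + O(ln n)
      = 13n ln 13 + 13n ln 10 − 13n + O(ln n)
      = 13n (ln 130 − 1) + O(ln n).
Numerically ln(130) − 1 ≈ 3.8675.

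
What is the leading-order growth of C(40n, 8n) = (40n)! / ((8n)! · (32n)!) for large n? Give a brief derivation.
C(40n, 8n) ~ (3125/256)^(8n) · sqrt(5/(8π·8n))

Write N = 8n. Apply Stirling to each factorial:
  (5N)! ~ sqrt(2π·5N) · (5N/e)^(5N),
  N! ~ sqrt(2π N) · (N/e)^N,
  (4N)! ~ sqrt(2π·4N) · (4N/e)^(4N).
The exponential factors combine to (5N)^(5N) / (N^N · (4N)^(4N)) = 5^(5N)/4^(4N) = (5^5/4^4)^N = (3125/256)^N.
The square-root prefactors combine to sqrt(2π·5N) / (sqrt(2π N)·sqrt(2π·4N)) = sqrt(5 / (2π·4·N)) = sqrt(5/(8π·8n)).
Substituting N = 8n: C(40n, 8n) ~ (3125/256)^(8n) · sqrt(5/(8π·8n)).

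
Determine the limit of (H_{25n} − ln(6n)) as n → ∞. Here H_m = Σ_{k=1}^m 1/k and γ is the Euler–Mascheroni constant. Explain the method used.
lim = ln(25/6) + γ

By Euler-Maclaurin, H_m = ln m + γ + O(1/m). So
  H_{25n} − ln(6n) = ln(25n) + γ − ln(6n) + O(1/n)
                       = ln(25/6) + γ + O(1/n).
Hence the limit is ln(25/6) + γ.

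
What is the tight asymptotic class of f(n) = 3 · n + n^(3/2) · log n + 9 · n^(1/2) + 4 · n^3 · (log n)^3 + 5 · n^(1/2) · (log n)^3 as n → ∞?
f(n) ∈ Θ(n^3 · (log n)^3)

Compare the terms by growth order. For large n, n^a · (log n)^b dominates n^a' · (log n)^b' iff a > a', or (a = a' and b > b'). Ranking the 5 terms shows the dominant one is 4 · n^3 · (log n)^3. Hence f(n) ∈ Θ(n^3 · (log n)^3).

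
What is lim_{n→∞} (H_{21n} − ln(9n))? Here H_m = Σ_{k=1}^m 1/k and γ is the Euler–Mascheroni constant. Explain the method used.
lim = ln(7/3) + γ

By Euler-Maclaurin, H_m = ln m + γ + O(1/m). So
  H_{21n} − ln(9n) = ln(21n) + γ − ln(9n) + O(1/n)
                       = ln(21/9) + γ + O(1/n).
Hence the limit is ln(21/9) + γ (= ln(7/3)).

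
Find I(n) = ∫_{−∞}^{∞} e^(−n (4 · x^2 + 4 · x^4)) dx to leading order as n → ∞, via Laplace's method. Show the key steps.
I(n) ~ sqrt(π/(4n))

φ(x) = 4 · x^2 + 4 · x^4 has its unique global minimum at x* = 0 (since φ'(x) = 8x + 16x^3 = 0 only at x = 0 for real x with both coefficients positive, and φ → ∞ as |x| → ∞). At x* = 0, φ(0) = 0 and φ''(0) = 8. Laplace's method then gives
  I(n) ~ sqrt(2π / (n · φ''(0))) · e^(−n φ(0)) = sqrt(2π / (8n)) = sqrt(π/(4n)).
The 4 · x^4 term contributes only at subleading order (an O(1/n) relative correction).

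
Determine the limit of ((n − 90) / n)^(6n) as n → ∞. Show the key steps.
lim = e^(−540)

Rewrite as (1 − 90/n)^(6n). By the standard limit (1 + x/n)^n → e^x, we have (1 − 90/n)^n → e^(−90), and raising to the 6th power gives e^(−540).
More precisely, ln[(1 − 90/n)^(6n)] = 6n · ln(1 − 90/n) = 6n · (-90/n + O(1/n^2)) = -540 + O(1/n) → -540.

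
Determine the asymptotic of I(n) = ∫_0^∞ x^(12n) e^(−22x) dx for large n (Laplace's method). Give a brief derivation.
I(n) ~ (sqrt(2π·12n) / 22) · (12n/(22e))^(12n)

Write the integrand as exp(12n ln x − 22x) and set f(x) = 12n ln x − 22x. Then f'(x) = 12n/x − 22 = 0 at x* = 12n/22, and f''(x*) = −12n/x*^2 = −22^2/(12n). Laplace's method (interior maximum) gives
  I(n) ~ e^(f(x*)) · sqrt(2π / |f''(x*)|)
        = exp(12n ln(12n/22) − 12n) · sqrt(2π · 12n / 22^2)
        = (12n/22)^(12n) e^(−12n) · sqrt(2π·12n) / 22
        = (sqrt(2π·12n) / 22) · (12n/(22e))^(12n).
This matches Γ(12n+1)/22^(12n+1) with Stirling applied to Γ.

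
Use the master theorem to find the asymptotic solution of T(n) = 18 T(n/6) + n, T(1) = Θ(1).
T(n) = Θ(n^(log_6 18))

Master theorem: compare f(n) = n to n^(log_6 18) where log_6 18 ≈ 1.613. Since 1 < log_6 18, we have f(n) = O(n^(log_6 18 − ε)) for some ε > 0 — Case 1. Hence T(n) = Θ(n^(log_6 18)).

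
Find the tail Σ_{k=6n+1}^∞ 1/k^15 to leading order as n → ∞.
Σ_{k>6n} 1/k^15 ~ 1/(14 · (6n)^14)

Compare to the integral: ∫_{6n}^∞ x^(−15) dx = [−x^(−14)/14]_{6n}^∞ = 1/((15−1)·(6n)^14). Euler-Maclaurin then gives
  Σ_{k>6n} 1/k^15 = ∫_{6n}^∞ dx/x^15 − 1/(2·(6n)^15) + O(1/(6n)^16).
(Equivalently this is ζ(15) − Σ_{k≤6n} 1/k^15.)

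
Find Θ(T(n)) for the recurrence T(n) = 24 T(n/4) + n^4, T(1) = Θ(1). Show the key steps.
T(n) = Θ(n^4)

log_4 24 ≈ 2.292. f(n) = n^4 dominates n^(log_4 24) since 4 > 2.292, and the regularity condition a·f(n/b) = 24·(n/4)^4 = (24/256)·n^4 ≤ c·f(n) holds with c = 24/256 ≈ 0.0938 < 1. So this is Case 3: T(n) = Θ(f(n)) = Θ(n^4).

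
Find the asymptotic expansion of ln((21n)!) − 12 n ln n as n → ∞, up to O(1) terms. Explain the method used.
ln((21n)!) − 12 n ln n = 9 n ln n + 21(ln 21 − 1) n + (1/2) ln(2π·21n) + O(1/n)

Stirling: ln((21n)!) = 21n ln(21n) − 21n + (1/2) ln(2π·21n) + O(1/n).
Expand 21n ln(21n) = 21n (ln n + ln 21) = 21n ln n + 21n ln 21.
Subtract 12n ln n: leading term is (21 − 12) n ln n = 9 n ln n. The next term is 21n ln 21 − 21n = 21(ln 21 − 1) n. Then the (1/2) ln(2π·21n) correction.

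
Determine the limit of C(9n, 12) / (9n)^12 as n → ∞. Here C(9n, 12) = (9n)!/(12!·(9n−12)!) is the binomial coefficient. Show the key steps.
lim = 1/12! = 1/479001600

With N = 9n → ∞: C(N, 12) / N^12 = [N(N−1)…(N−11)] / (12! · N^12) = (1/12!) · 1 · (1 − 1/(9n)) · … · (1 − 11/(9n)). Each factor → 1 as N → ∞, so the limit is 1/12! = 1/479001600.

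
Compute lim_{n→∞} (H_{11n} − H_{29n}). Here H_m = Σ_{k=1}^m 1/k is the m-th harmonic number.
lim = ln(11/29)

Euler-Maclaurin gives H_m = ln m + γ + 1/(2m) + O(1/m^2). The γ and O(1/m) terms cancel in the difference:
  H_{11n} − H_{29n} = ln(11n) − ln(29n) + O(1/n) = ln(11/29) + O(1/n).
Hence the limit is ln(11/29).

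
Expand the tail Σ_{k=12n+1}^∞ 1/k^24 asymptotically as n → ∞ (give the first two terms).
Σ_{k>12n} 1/k^24 = 1/(23 · (12n)^23) − 1/(2 · (12n)^24) + O(1/(12n)^25)

Compare to the integral: ∫_{12n}^∞ x^(−24) dx = [−x^(−23)/23]_{12n}^∞ = 1/((24−1)·(12n)^23). The Euler-Maclaurin correction adds −f(12n)/2 = −1/(2·(12n)^24). Euler-Maclaurin then gives
  Σ_{k>12n} 1/k^24 = ∫_{12n}^∞ dx/x^24 − 1/(2·(12n)^24) + O(1/(12n)^25).
(Equivalently this is ζ(24) − Σ_{k≤12n} 1/k^24.)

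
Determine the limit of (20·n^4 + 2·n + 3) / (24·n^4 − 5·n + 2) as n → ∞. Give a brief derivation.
lim = 20/24 = 5/6

For large n the leading n^4 terms dominate both numerator and denominator. Dividing top and bottom by n^4, every other term tends to 0, leaving 20/24 = 5/6.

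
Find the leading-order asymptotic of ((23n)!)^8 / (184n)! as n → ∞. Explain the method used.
((23n)!)^8/(184n)! ~ ((2π·23n)^(7/2) / sqrt(8)) · 8^(−8·23n)  →  0

Write N = 23n. Stirling: N! ~ sqrt(2π N)(N/e)^N and (8N)! ~ sqrt(2π·8N)·(8N/e)^(8N).
  (N!)^8/(8N)! ~ (2π N)^(8/2) (N/e)^(8N) / [sqrt(2π·8N) (8N/e)^(8N)]
     = (2π N)^(8/2) / sqrt(2π·8N) · (N/(8N))^(8N)
     = (2π N)^((8−1)/2) / sqrt(8) · 8^(−8N).
Since 8^8 > 1, the factor 8^(−8N) decays exponentially, so the ratio → 0. Substituting N = 23n gives the stated form.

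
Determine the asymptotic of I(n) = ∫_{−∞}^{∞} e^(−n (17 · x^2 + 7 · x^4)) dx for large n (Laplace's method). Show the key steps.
I(n) ~ sqrt(π/(17n))

φ(x) = 17 · x^2 + 7 · x^4 has its unique global minimum at x* = 0 (since φ'(x) = 34x + 28x^3 = 0 only at x = 0 for real x with both coefficients positive, and φ → ∞ as |x| → ∞). At x* = 0, φ(0) = 0 and φ''(0) = 34. Laplace's method then gives
  I(n) ~ sqrt(2π / (n · φ''(0))) · e^(−n φ(0)) = sqrt(2π / (34n)) = sqrt(π/(17n)).
The 7 · x^4 term contributes only at subleading order (an O(1/n) relative correction).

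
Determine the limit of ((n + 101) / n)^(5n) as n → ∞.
lim = e^505

Rewrite as (1 + 101/n)^(5n). By the standard limit (1 + x/n)^n → e^x, we have (1 + 101/n)^n → e^101, and raising to the 5th power gives e^505.
More precisely, ln[(1 + 101/n)^(5n)] = 5n · ln(1 + 101/n) = 5n · (101/n + O(1/n^2)) = 505 + O(1/n) → 505.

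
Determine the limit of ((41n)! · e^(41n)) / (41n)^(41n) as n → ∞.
lim = ∞

Stirling: (41n)! ~ sqrt(2π·41n) · (41n/e)^(41n). Hence
  (41n)! · e^(41n) / (41n)^(41n) ~ sqrt(2π·41n) = sqrt(2π·41) · sqrt(n) → ∞.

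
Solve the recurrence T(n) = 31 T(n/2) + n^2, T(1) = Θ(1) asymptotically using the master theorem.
T(n) = Θ(n^(log_2 31))

Master theorem: compare f(n) = n^2 to n^(log_2 31) where log_2 31 ≈ 4.954. Since 2 < log_2 31, we have f(n) = O(n^(log_2 31 − ε)) for some ε > 0 — Case 1. Hence T(n) = Θ(n^(log_2 31)).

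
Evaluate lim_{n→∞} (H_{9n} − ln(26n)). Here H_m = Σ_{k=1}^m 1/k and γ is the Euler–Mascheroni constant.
lim = ln(9/26) + γ

By Euler-Maclaurin, H_m = ln m + γ + O(1/m). So
  H_{9n} − ln(26n) = ln(9n) + γ − ln(26n) + O(1/n)
                       = ln(9/26) + γ + O(1/n).
Hence the limit is ln(9/26) + γ.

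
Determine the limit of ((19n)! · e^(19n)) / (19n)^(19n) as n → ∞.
lim = ∞

Stirling: (19n)! ~ sqrt(2π·19n) · (19n/e)^(19n). Hence
  (19n)! · e^(19n) / (19n)^(19n) ~ sqrt(2π·19n) = sqrt(2π·19) · sqrt(n) → ∞.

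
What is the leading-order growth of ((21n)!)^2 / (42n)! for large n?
((21n)!)^2/(42n)! ~ ((2π·21n)^(1/2) / sqrt(2)) · 2^(−2·21n)  →  0

Write N = 21n. Stirling: N! ~ sqrt(2π N)(N/e)^N and (2N)! ~ sqrt(2π·2N)·(2N/e)^(2N).
  (N!)^2/(2N)! ~ (2π N)^(2/2) (N/e)^(2N) / [sqrt(2π·2N) (2N/e)^(2N)]
     = (2π N)^(2/2) / sqrt(2π·2N) · (N/(2N))^(2N)
     = (2π N)^((2−1)/2) / sqrt(2) · 2^(−2N).
Since 2^2 > 1, the factor 2^(−2N) decays exponentially, so the ratio → 0. Substituting N = 21n gives the stated form.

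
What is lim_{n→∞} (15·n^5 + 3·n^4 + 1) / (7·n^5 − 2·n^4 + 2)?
lim = 15/7

For large n the leading n^5 terms dominate both numerator and denominator. Dividing top and bottom by n^5, every other term tends to 0, leaving 15/7.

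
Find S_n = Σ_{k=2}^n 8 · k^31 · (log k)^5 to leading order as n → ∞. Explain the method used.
S_n ~ n^32 · (log n)^5 / 4

By integral comparison, S_n = ∫_1^n 8 · x^31 · (log x)^5 dx + O(n^31 · (log n)^5). For the integral, the leading term of ∫_1^n x^31 (log x)^5 dx is n^32/32 · (log n)^5 (by repeated integration by parts; each step lowers the log-exponent and produces a relatively O(1/log n) correction). Hence S_n ~ n^32 · (log n)^5 / 4.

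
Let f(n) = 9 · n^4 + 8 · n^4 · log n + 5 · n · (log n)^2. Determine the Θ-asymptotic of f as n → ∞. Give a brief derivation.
f(n) ∈ Θ(n^4 · log n)

Compare the terms by growth order. For large n, n^a · (log n)^b dominates n^a' · (log n)^b' iff a > a', or (a = a' and b > b'). Ranking the 3 terms shows the dominant one is 8 · n^4 · log n. Hence f(n) ∈ Θ(n^4 · log n).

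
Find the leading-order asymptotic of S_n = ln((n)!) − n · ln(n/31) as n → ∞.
S_n ~ n · (ln 31 − 1) + O(ln n)

Stirling: ln((n)!) = n ln(n) − n + O(ln n).
  S_n = n ln(n) − n − n ln(n/31) + O(ln n)
      = n ln(n) − n ln n + n ln 31 − n + O(ln n)
      = n ln 31 − n + O(ln n)
      = n (ln 31 − 1) + O(ln n).
Numerically ln(31) − 1 ≈ 2.4340.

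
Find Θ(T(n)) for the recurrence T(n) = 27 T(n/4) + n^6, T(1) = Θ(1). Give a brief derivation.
T(n) = Θ(n^6)

log_4 27 ≈ 2.377. f(n) = n^6 dominates n^(log_4 27) since 6 > 2.377, and the regularity condition a·f(n/b) = 27·(n/4)^6 = (27/4096)·n^6 ≤ c·f(n) holds with c = 27/4096 ≈ 0.00659 < 1. So this is Case 3: T(n) = Θ(f(n)) = Θ(n^6).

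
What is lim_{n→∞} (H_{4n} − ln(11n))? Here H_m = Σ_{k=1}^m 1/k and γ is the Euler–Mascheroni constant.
lim = ln(4/11) + γ

By Euler-Maclaurin, H_m = ln m + γ + O(1/m). So
  H_{4n} − ln(11n) = ln(4n) + γ − ln(11n) + O(1/n)
                       = ln(4/11) + γ + O(1/n).
Hence the limit is ln(4/11) + γ.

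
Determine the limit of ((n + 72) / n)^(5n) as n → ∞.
lim = e^360

Rewrite as (1 + 72/n)^(5n). By the standard limit (1 + x/n)^n → e^x, we have (1 + 72/n)^n → e^72, and raising to the 5th power gives e^360.
More precisely, ln[(1 + 72/n)^(5n)] = 5n · ln(1 + 72/n) = 5n · (72/n + O(1/n^2)) = 360 + O(1/n) → 360.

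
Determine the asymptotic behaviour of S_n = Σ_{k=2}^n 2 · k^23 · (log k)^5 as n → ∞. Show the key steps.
S_n ~ n^24 · (log n)^5 / 12

By integral comparison, S_n = ∫_1^n 2 · x^23 · (log x)^5 dx + O(n^23 · (log n)^5). For the integral, the leading term of ∫_1^n x^23 (log x)^5 dx is n^24/24 · (log n)^5 (by repeated integration by parts; each step lowers the log-exponent and produces a relatively O(1/log n) correction). Hence S_n ~ n^24 · (log n)^5 / 12.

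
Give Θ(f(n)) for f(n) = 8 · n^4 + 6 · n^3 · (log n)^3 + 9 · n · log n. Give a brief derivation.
f(n) ∈ Θ(n^4)

Compare the terms by growth order. For large n, n^a · (log n)^b dominates n^a' · (log n)^b' iff a > a', or (a = a' and b > b'). Ranking the 3 terms shows the dominant one is 8 · n^4. Hence f(n) ∈ Θ(n^4).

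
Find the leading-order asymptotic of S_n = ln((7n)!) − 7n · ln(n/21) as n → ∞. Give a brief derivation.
S_n ~ 7n · (ln 147 − 1) + O(ln n)

Stirling: ln((7n)!) = 7n ln(7n) − 7n + O(ln n).
  S_n = 7n ln(7n) − 7n − 7n ln(n/21) + O(ln n)
      = 7n ln(7n) − 7n ln n + 7n ln 21 − 7n + O(ln n)
      = 7n ln 7 + 7n ln 21 − 7n + O(ln n)
      = 7n (ln 147 − 1) + O(ln n).
Numerically ln(147) − 1 ≈ 3.9904.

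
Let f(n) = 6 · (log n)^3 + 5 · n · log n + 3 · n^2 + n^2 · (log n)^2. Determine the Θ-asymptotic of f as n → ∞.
f(n) ∈ Θ(n^2 · (log n)^2)

Compare the terms by growth order. For large n, n^a · (log n)^b dominates n^a' · (log n)^b' iff a > a', or (a = a' and b > b'). Ranking the 4 terms shows the dominant one is n^2 · (log n)^2. Hence f(n) ∈ Θ(n^2 · (log n)^2).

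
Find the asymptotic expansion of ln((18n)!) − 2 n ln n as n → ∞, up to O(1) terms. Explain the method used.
ln((18n)!) − 2 n ln n = 16 n ln n + 18(ln 18 − 1) n + (1/2) ln(2π·18n) + O(1/n)

Stirling: ln((18n)!) = 18n ln(18n) − 18n + (1/2) ln(2π·18n) + O(1/n).
Expand 18n ln(18n) = 18n (ln n + ln 18) = 18n ln n + 18n ln 18.
Subtract 2n ln n: leading term is (18 − 2) n ln n = 16 n ln n. The next term is 18n ln 18 − 18n = 18(ln 18 − 1) n. Then the (1/2) ln(2π·18n) correction.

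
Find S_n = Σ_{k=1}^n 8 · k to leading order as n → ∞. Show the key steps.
S_n ~ 4 · n^2

By integral comparison (Euler-Maclaurin), Σ_{k=1}^n 8 · k = 8 · ∫_0^n x^1 dx + O(n) = 8 · n^2/2 = 4 · n^2 + O(n). (Equivalently, Faulhaber's formula gives the same leading term.)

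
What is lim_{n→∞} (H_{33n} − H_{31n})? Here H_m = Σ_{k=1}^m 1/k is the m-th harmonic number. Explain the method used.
lim = ln(33/31)

Euler-Maclaurin gives H_m = ln m + γ + 1/(2m) + O(1/m^2). The γ and O(1/m) terms cancel in the difference:
  H_{33n} − H_{31n} = ln(33n) − ln(31n) + O(1/n) = ln(33/31) + O(1/n).
Hence the limit is ln(33/31).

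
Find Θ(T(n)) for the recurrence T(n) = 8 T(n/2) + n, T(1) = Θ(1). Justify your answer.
T(n) = Θ(n^3)

Master theorem: compare f(n) = n to n^(log_2 8) where log_2 8 = 3. Since 1 < log_2 8, we have f(n) = O(n^(log_2 8 − ε)) for some ε > 0 — Case 1. Hence T(n) = Θ(n^(log_2 8)) = Θ(n^3).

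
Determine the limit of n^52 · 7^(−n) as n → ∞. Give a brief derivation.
lim = 0

Exponentials with base > 1 dominate every fixed polynomial: for any fixed c, n^c / 7^n → 0 as n → ∞ (e.g. by the ratio test, or by writing 7^n = e^(n ln 7) and noting e^(n ln 7) / n^c → ∞). Hence n^52 · 7^(−n) = n^52 / 7^n → 0.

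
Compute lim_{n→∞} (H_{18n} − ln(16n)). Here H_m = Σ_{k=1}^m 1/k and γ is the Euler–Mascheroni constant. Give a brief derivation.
lim = ln(9/8) + γ

By Euler-Maclaurin, H_m = ln m + γ + O(1/m). So
  H_{18n} − ln(16n) = ln(18n) + γ − ln(16n) + O(1/n)
                       = ln(18/16) + γ + O(1/n).
Hence the limit is ln(18/16) + γ (= ln(9/8)).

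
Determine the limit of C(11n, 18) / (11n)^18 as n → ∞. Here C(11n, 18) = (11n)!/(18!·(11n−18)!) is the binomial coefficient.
lim = 1/18! = 1/6402373705728000

With N = 11n → ∞: C(N, 18) / N^18 = [N(N−1)…(N−17)] / (18! · N^18) = (1/18!) · 1 · (1 − 1/(11n)) · … · (1 − 17/(11n)). Each factor → 1 as N → ∞, so the limit is 1/18! = 1/6402373705728000.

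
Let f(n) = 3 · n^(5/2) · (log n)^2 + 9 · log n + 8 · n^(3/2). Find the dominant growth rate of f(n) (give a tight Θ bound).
f(n) ∈ Θ(n^(5/2) · (log n)^2)

Compare the terms by growth order. For large n, n^a · (log n)^b dominates n^a' · (log n)^b' iff a > a', or (a = a' and b > b'). Ranking the 3 terms shows the dominant one is 3 · n^(5/2) · (log n)^2. Hence f(n) ∈ Θ(n^(5/2) · (log n)^2).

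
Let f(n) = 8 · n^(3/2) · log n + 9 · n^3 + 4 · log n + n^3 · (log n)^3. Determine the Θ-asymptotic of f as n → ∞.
f(n) ∈ Θ(n^3 · (log n)^3)

Compare the terms by growth order. For large n, n^a · (log n)^b dominates n^a' · (log n)^b' iff a > a', or (a = a' and b > b'). Ranking the 4 terms shows the dominant one is n^3 · (log n)^3. Hence f(n) ∈ Θ(n^3 · (log n)^3).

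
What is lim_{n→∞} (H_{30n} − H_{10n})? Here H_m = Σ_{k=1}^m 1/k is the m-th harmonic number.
lim = ln(30/10) = ln 3

Euler-Maclaurin gives H_m = ln m + γ + 1/(2m) + O(1/m^2). The γ and O(1/m) terms cancel in the difference:
  H_{30n} − H_{10n} = ln(30n) − ln(10n) + O(1/n) = ln(30/10) + O(1/n).
Hence the limit is ln(30/10) = ln 3.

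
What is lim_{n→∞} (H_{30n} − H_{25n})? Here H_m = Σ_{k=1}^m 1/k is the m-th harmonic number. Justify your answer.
lim = ln(30/25) = ln(6/5)

Euler-Maclaurin gives H_m = ln m + γ + 1/(2m) + O(1/m^2). The γ and O(1/m) terms cancel in the difference:
  H_{30n} − H_{25n} = ln(30n) − ln(25n) + O(1/n) = ln(30/25) + O(1/n).
Hence the limit is ln(30/25) = ln(6/5).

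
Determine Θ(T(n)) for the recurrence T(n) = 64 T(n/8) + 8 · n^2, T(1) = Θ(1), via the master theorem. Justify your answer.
T(n) = Θ(n^2 log n)

log_8 64 = 2, and f(n) = 8 · n^2 = Θ(n^(log_8 64)). This is Case 2 of the master theorem: T(n) = Θ(f(n) · log n) = Θ(n^2 log n).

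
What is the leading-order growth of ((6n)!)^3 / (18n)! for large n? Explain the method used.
((6n)!)^3/(18n)! ~ ((2π·6n)^(2/2) / sqrt(3)) · 3^(−3·6n)  →  0

Write N = 6n. Stirling: N! ~ sqrt(2π N)(N/e)^N and (3N)! ~ sqrt(2π·3N)·(3N/e)^(3N).
  (N!)^3/(3N)! ~ (2π N)^(3/2) (N/e)^(3N) / [sqrt(2π·3N) (3N/e)^(3N)]
     = (2π N)^(3/2) / sqrt(2π·3N) · (N/(3N))^(3N)
     = (2π N)^((3−1)/2) / sqrt(3) · 3^(−3N).
Since 3^3 > 1, the factor 3^(−3N) decays exponentially, so the ratio → 0. Substituting N = 6n gives the stated form.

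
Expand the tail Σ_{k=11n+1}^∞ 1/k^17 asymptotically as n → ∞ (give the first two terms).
Σ_{k>11n} 1/k^17 = 1/(16 · (11n)^16) − 1/(2 · (11n)^17) + O(1/(11n)^18)

Compare to the integral: ∫_{11n}^∞ x^(−17) dx = [−x^(−16)/16]_{11n}^∞ = 1/((17−1)·(11n)^16). The Euler-Maclaurin correction adds −f(11n)/2 = −1/(2·(11n)^17). Euler-Maclaurin then gives
  Σ_{k>11n} 1/k^17 = ∫_{11n}^∞ dx/x^17 − 1/(2·(11n)^17) + O(1/(11n)^18).
(Equivalently this is ζ(17) − Σ_{k≤11n} 1/k^17.)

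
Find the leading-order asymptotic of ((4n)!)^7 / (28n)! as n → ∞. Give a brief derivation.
((4n)!)^7/(28n)! ~ ((2π·4n)^(6/2) / sqrt(7)) · 7^(−7·4n)  →  0

Write N = 4n. Stirling: N! ~ sqrt(2π N)(N/e)^N and (7N)! ~ sqrt(2π·7N)·(7N/e)^(7N).
  (N!)^7/(7N)! ~ (2π N)^(7/2) (N/e)^(7N) / [sqrt(2π·7N) (7N/e)^(7N)]
     = (2π N)^(7/2) / sqrt(2π·7N) · (N/(7N))^(7N)
     = (2π N)^((7−1)/2) / sqrt(7) · 7^(−7N).
Since 7^7 > 1, the factor 7^(−7N) decays exponentially, so the ratio → 0. Substituting N = 4n gives the stated form.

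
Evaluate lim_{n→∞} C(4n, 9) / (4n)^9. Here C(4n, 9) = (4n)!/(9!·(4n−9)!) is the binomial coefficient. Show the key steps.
lim = 1/9! = 1/362880

With N = 4n → ∞: C(N, 9) / N^9 = [N(N−1)…(N−8)] / (9! · N^9) = (1/9!) · 1 · (1 − 1/(4n)) · … · (1 − 8/(4n)). Each factor → 1 as N → ∞, so the limit is 1/9! = 1/362880.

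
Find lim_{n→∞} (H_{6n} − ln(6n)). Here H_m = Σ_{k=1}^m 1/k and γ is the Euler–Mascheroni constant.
lim = γ

By Euler-Maclaurin, H_m = ln m + γ + O(1/m). So
  H_{6n} − ln(6n) = ln(6n) + γ − ln(6n) + O(1/n)
                       = ln(6/6) + γ + O(1/n).
Hence the limit is γ (since ln 1 = 0).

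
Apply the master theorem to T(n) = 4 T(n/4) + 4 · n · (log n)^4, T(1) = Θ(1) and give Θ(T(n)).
T(n) = Θ(n · (log n)^5)

Here log_4 4 = 1 and f(n) = 4 · n · (log n)^4 = Θ(n^(log_4 4) · (log n)^4). This is the extended Case 2 of the master theorem (f matches the critical exponent up to log factors), giving T(n) = Θ(n^(log_4 4) · (log n)^(4+1)) = Θ(n · (log n)^5).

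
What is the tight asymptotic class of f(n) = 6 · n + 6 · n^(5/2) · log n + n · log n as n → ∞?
f(n) ∈ Θ(n^(5/2) · log n)

Compare the terms by growth order. For large n, n^a · (log n)^b dominates n^a' · (log n)^b' iff a > a', or (a = a' and b > b'). Ranking the 3 terms shows the dominant one is 6 · n^(5/2) · log n. Hence f(n) ∈ Θ(n^(5/2) · log n).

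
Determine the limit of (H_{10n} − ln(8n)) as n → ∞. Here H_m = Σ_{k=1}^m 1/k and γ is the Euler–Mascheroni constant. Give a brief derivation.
lim = ln(5/4) + γ

By Euler-Maclaurin, H_m = ln m + γ + O(1/m). So
  H_{10n} − ln(8n) = ln(10n) + γ − ln(8n) + O(1/n)
                       = ln(10/8) + γ + O(1/n).
Hence the limit is ln(10/8) + γ (= ln(5/4)).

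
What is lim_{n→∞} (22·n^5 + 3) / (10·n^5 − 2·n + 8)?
lim = 22/10 = 11/5

For large n the leading n^5 terms dominate both numerator and denominator. Dividing top and bottom by n^5, every other term tends to 0, leaving 22/10 = 11/5.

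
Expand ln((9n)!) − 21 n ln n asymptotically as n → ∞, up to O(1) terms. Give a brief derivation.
ln((9n)!) − 21 n ln n = −12 n ln n + 9(ln 9 − 1) n + (1/2) ln(2π·9n) + O(1/n)

Stirling: ln((9n)!) = 9n ln(9n) − 9n + (1/2) ln(2π·9n) + O(1/n).
Expand 9n ln(9n) = 9n (ln n + ln 9) = 9n ln n + 9n ln 9.
Subtract 21n ln n: leading term is (9 − 21) n ln n = −12 n ln n. The next term is 9n ln 9 − 9n = 9(ln 9 − 1) n. Then the (1/2) ln(2π·9n) correction.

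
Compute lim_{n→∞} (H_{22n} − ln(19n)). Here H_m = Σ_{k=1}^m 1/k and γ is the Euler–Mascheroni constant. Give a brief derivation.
lim = ln(22/19) + γ

By Euler-Maclaurin, H_m = ln m + γ + O(1/m). So
  H_{22n} − ln(19n) = ln(22n) + γ − ln(19n) + O(1/n)
                       = ln(22/19) + γ + O(1/n).
Hence the limit is ln(22/19) + γ.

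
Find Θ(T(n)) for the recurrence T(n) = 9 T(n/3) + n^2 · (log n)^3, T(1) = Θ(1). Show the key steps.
T(n) = Θ(n^2 · (log n)^4)

Here log_3 9 = 2 and f(n) = n^2 · (log n)^3 = Θ(n^(log_3 9) · (log n)^3). This is the extended Case 2 of the master theorem (f matches the critical exponent up to log factors), giving T(n) = Θ(n^(log_3 9) · (log n)^(3+1)) = Θ(n^2 · (log n)^4).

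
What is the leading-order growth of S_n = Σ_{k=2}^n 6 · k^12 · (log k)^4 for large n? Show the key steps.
S_n ~ 6 · n^13 · (log n)^4 / 13

By integral comparison, S_n = ∫_1^n 6 · x^12 · (log x)^4 dx + O(n^12 · (log n)^4). For the integral, the leading term of ∫_1^n x^12 (log x)^4 dx is n^13/13 · (log n)^4 (by repeated integration by parts; each step lowers the log-exponent and produces a relatively O(1/log n) correction). Hence S_n ~ 6 · n^13 · (log n)^4 / 13.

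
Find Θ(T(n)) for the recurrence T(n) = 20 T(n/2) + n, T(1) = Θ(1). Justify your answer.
T(n) = Θ(n^(log_2 20))

Master theorem: compare f(n) = n to n^(log_2 20) where log_2 20 ≈ 4.322. Since 1 < log_2 20, we have f(n) = O(n^(log_2 20 − ε)) for some ε > 0 — Case 1. Hence T(n) = Θ(n^(log_2 20)).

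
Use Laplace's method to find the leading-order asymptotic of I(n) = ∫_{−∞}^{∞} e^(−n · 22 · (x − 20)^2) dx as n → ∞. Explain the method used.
I(n) = sqrt(π/(22n))

Here φ(x) = 22 · (x − 20)^2 has its unique minimum at x* = 20 with φ(x*) = 0 and φ''(x*) = 44. Laplace's method gives
  I(n) ~ e^(−n φ(x*)) · sqrt(2π / (n · φ''(x*))) = sqrt(2π / (44n)) = sqrt(π/(22n)).
This is exact: substituting u = (x − 20)·sqrt(22n) gives I(n) = (1/sqrt(22n)) ∫_{−∞}^{∞} e^(−u^2) du = sqrt(π/(22n)).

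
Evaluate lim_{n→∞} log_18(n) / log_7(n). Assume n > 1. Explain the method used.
lim = ln(7) / ln(18) = log_18(7)

Change of base: log_18(n) = ln n / ln 18 and log_7(n) = ln n / ln 7. The ratio is (ln n / ln 18) · (ln 7 / ln n) = ln 7 / ln 18, a constant independent of n. So the limit is ln 7 / ln 18 = log_18(7).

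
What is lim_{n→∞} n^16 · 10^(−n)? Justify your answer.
lim = 0

Exponentials with base > 1 dominate every fixed polynomial: for any fixed c, n^c / 10^n → 0 as n → ∞ (e.g. by the ratio test, or by writing 10^n = e^(n ln 10) and noting e^(n ln 10) / n^c → ∞). Hence n^16 · 10^(−n) = n^16 / 10^n → 0.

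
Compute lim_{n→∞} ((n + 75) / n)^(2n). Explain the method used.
lim = e^150

Rewrite as (1 + 75/n)^(2n). By the standard limit (1 + x/n)^n → e^x, we have (1 + 75/n)^n → e^75, and raising to the 2nd power gives e^150.
More precisely, ln[(1 + 75/n)^(2n)] = 2n · ln(1 + 75/n) = 2n · (75/n + O(1/n^2)) = 150 + O(1/n) → 150.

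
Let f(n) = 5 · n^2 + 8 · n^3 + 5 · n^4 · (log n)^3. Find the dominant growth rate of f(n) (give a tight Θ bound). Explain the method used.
f(n) ∈ Θ(n^4 · (log n)^3)

Compare the terms by growth order. For large n, n^a · (log n)^b dominates n^a' · (log n)^b' iff a > a', or (a = a' and b > b'). Ranking the 3 terms shows the dominant one is 5 · n^4 · (log n)^3. Hence f(n) ∈ Θ(n^4 · (log n)^3).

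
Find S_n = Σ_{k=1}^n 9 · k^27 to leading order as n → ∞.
S_n ~ 9 · n^28 / 28

By integral comparison (Euler-Maclaurin), Σ_{k=1}^n 9 · k^27 = 9 · ∫_0^n x^27 dx + O(n^27) = 9 · n^28/28 + O(n^27). (Equivalently, Faulhaber's formula gives the same leading term.)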